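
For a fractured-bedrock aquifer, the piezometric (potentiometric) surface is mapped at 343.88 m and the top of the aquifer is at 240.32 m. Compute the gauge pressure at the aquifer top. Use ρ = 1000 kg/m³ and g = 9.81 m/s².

Pressure head at the aquifer top: ψ = h − z = 343.88 − 240.32 = 103.56 m.
P = ρgψ = 1000 × 9.81 × 103.56 = 1015924 Pa ≈ 1020 kPa.

P ≈ 1020 kPa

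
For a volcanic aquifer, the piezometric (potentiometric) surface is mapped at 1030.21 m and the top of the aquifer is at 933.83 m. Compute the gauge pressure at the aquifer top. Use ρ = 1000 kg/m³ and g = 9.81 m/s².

P ≈ 945 kPa

Pressure head at the aquifer top: ψ = h − z = 1030.21 − 933.83 = 96.38 m.
P = ρgψ = 1000 × 9.81 × 96.38 = 945488 Pa ≈ 945 kPa.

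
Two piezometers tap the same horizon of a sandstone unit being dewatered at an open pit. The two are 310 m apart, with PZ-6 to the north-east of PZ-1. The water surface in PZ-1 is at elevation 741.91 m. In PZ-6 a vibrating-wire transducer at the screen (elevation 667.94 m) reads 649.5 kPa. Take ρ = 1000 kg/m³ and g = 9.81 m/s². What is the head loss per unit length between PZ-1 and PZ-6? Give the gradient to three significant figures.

i ≈ 0.0250 m/m

Total head at PZ-1: h = 741.91 m (water level in the piezometer is the total head).
Pressure head at PZ-6: ψ = P/(ρg) = 649.5×1000 / (1000 × 9.81) = 66.21 m.
Total head at PZ-6: h = z + ψ = 667.94 + 66.21 = 734.15 m.
Head difference: h(PZ-1) − h(PZ-6) = 741.91 − 734.15 = 7.76 m.
Hydraulic gradient: i = |Δh| / L = 7.76 / 310 = 0.0250.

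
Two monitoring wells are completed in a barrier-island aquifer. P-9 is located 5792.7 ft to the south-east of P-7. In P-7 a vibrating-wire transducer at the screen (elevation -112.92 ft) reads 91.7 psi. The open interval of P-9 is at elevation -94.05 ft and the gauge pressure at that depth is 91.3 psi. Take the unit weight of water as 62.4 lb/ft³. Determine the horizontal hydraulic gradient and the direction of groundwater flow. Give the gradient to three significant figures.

i ≈ 0.00310; groundwater flows toward the north-west

Pressure head at P-7: ψ = 144·P/γ = 144 × 91.7 / 62.4 = 211.62 ft.
Total head at P-7: h = z + ψ = -112.92 + 211.62 = 98.70 ft.
Pressure head at P-9: ψ = 144·P/γ = 144 × 91.3 / 62.4 = 210.69 ft.
Total head at P-9: h = z + ψ = -94.05 + 210.69 = 116.64 ft.
Head difference: h(P-7) − h(P-9) = 98.70 − 116.64 = -17.94 ft.
Hydraulic gradient: i = |Δh| / L = 17.94 / 5792.7 = 0.00310.
Flow is from higher to lower head: from P-9 toward P-7, i.e. toward the north-west.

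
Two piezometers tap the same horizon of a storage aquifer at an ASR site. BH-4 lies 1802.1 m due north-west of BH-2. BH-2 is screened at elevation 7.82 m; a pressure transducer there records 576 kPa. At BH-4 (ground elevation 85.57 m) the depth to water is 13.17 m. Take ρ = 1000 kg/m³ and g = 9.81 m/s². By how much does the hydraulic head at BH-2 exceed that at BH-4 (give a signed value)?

Pressure head at BH-2: ψ = P/(ρg) = 576×1000 / (1000 × 9.81) = 58.72 m.
Total head at BH-2: h = z + ψ = 7.82 + 58.72 = 66.54 m.
Total head at BH-4: h = 85.57 − 13.17 = 72.40 m.
Head difference: h(BH-2) − h(BH-4) = 66.54 − 72.40 = -5.86 m.

Δh ≈ -5.86 m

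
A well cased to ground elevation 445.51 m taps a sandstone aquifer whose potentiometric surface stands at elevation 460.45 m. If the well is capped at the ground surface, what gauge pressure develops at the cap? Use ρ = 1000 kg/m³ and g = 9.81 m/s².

Head above the cap: Δh = 460.45 − 445.51 = 14.94 m.
P = ρgΔh = 1000 × 9.81 × 14.94 = 146561 Pa ≈ 147 kPa.

P ≈ 147 kPa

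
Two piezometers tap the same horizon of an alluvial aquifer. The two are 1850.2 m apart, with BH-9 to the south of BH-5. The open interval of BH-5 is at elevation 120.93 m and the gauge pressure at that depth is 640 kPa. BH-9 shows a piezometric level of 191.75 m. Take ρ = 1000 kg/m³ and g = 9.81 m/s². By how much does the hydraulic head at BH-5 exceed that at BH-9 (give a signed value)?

Δh ≈ -5.58 m

Pressure head at BH-5: ψ = P/(ρg) = 640×1000 / (1000 × 9.81) = 65.24 m.
Total head at BH-5: h = z + ψ = 120.93 + 65.24 = 186.17 m.
Total head at BH-9: h = 191.75 m (water level in the piezometer is the total head).
Head difference: h(BH-5) − h(BH-9) = 186.17 − 191.75 = -5.58 m.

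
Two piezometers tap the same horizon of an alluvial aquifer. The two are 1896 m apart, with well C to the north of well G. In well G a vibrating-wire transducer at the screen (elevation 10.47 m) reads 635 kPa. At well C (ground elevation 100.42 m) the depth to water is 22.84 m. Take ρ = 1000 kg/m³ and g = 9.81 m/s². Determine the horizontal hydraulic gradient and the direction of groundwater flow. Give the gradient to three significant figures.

Pressure head at well G: ψ = P/(ρg) = 635×1000 / (1000 × 9.81) = 64.73 m.
Total head at well G: h = z + ψ = 10.47 + 64.73 = 75.20 m.
Total head at well C: h = 100.42 − 22.84 = 77.58 m.
Head difference: h(well G) − h(well C) = 75.20 − 77.58 = -2.38 m.
Hydraulic gradient: i = |Δh| / L = 2.38 / 1896 = 0.00126.
Flow is from higher to lower head: from well C toward well G, i.e. toward the south.

i ≈ 0.00126; groundwater flows toward the south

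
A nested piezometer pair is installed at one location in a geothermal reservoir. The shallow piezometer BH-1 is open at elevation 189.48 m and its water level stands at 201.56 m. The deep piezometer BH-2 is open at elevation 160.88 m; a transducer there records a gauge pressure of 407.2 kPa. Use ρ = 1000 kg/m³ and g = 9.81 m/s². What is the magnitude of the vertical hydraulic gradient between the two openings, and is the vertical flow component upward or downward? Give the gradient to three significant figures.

|i_v| ≈ 0.0290; vertical flow is upward

Total head at BH-1: h = 201.56 m (water level in the standpipe).
Pressure head at BH-2: ψ = P/(ρg) = 407.2×1000 / (1000 × 9.81) = 41.51 m.
Total head at BH-2: h = z + ψ = 160.88 + 41.51 = 202.39 m.
Δh = h(BH-1) − h(BH-2) = 201.56 − 202.39 = -0.83 m.
Vertical separation Δz = 189.48 − 160.88 = 28.60 m.
|i_v| = |Δh| / Δz = 0.83 / 28.60 = 0.0290.
Head is higher in the deep piezometer, so vertical flow is upward (discharge condition).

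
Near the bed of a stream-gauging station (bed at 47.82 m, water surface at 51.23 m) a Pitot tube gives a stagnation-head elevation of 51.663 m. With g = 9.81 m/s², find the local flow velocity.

v ≈ 2.91 m/s

Near the bed, under hydrostatic conditions, the piezometric head (z + ψ) equals the free-surface elevation, 51.23 m.
Velocity head = total − piezometric = 51.663 − 51.23 = 0.433 m.
v = √(2g·h_v) = √(2 × 9.81 × 0.433) = 2.91 m/s.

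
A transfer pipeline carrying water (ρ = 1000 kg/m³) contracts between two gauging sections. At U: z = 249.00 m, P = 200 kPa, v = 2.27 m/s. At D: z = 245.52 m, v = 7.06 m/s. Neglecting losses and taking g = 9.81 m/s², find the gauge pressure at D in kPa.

Pressure head at U: ψ₁ = P₁/(ρg) = 200×1000 / (1000 × 9.81) = 20.39 m.
Velocity heads: v₁²/2g = 2.27²/19.62 = 0.263 m; v₂²/2g = 7.06²/19.62 = 2.540 m.
Total head H = z₁ + ψ₁ + v₁²/2g = 249.00 + 20.39 + 0.263 = 269.65 m.
ψ₂ = H − z₂ − v₂²/2g = 269.65 − 245.52 − 2.540 = 21.59 m.
P₂ = ρgψ₂ = 1000 × 9.81 × 21.59 ≈ 212 kPa.

P₂ ≈ 212 kPa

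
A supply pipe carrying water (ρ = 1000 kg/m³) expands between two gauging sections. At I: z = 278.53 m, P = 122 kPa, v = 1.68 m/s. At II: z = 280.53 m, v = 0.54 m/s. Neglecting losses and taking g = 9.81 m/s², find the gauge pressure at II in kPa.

P₂ ≈ 104 kPa

Pressure head at I: ψ₁ = P₁/(ρg) = 122×1000 / (1000 × 9.81) = 12.44 m.
Velocity heads: v₁²/2g = 1.68²/19.62 = 0.144 m; v₂²/2g = 0.54²/19.62 = 0.015 m.
Total head H = z₁ + ψ₁ + v₁²/2g = 278.53 + 12.44 + 0.144 = 291.11 m.
ψ₂ = H − z₂ − v₂²/2g = 291.11 − 280.53 − 0.015 = 10.57 m.
P₂ = ρgψ₂ = 1000 × 9.81 × 10.57 ≈ 104 kPa.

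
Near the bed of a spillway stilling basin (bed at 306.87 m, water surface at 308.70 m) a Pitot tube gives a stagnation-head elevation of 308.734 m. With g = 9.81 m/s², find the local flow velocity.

v ≈ 0.817 m/s

Near the bed, under hydrostatic conditions, the piezometric head (z + ψ) equals the free-surface elevation, 308.70 m.
Velocity head = total − piezometric = 308.734 − 308.70 = 0.034 m.
v = √(2g·h_v) = √(2 × 9.81 × 0.034) = 0.817 m/s.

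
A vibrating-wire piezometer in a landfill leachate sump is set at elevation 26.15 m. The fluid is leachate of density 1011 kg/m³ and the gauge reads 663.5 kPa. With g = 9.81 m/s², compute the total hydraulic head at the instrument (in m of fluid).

h ≈ 93.05 m

ψ = P/(ρg) = 663.5×1000 / (1011 × 9.81) = 66.90 m.
h = z + ψ = 26.15 + 66.90 = 93.05 m.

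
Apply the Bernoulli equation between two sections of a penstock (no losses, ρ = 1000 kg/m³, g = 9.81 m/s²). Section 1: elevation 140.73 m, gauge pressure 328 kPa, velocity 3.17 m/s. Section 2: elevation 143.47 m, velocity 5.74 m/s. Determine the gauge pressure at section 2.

P₂ ≈ 290 kPa

Pressure head at 1: ψ₁ = P₁/(ρg) = 328×1000 / (1000 × 9.81) = 33.44 m.
Velocity heads: v₁²/2g = 3.17²/19.62 = 0.512 m; v₂²/2g = 5.74²/19.62 = 1.679 m.
Total head H = z₁ + ψ₁ + v₁²/2g = 140.73 + 33.44 + 0.512 = 174.68 m.
ψ₂ = H − z₂ − v₂²/2g = 174.68 − 143.47 − 1.679 = 29.53 m.
P₂ = ρgψ₂ = 1000 × 9.81 × 29.53 ≈ 290 kPa.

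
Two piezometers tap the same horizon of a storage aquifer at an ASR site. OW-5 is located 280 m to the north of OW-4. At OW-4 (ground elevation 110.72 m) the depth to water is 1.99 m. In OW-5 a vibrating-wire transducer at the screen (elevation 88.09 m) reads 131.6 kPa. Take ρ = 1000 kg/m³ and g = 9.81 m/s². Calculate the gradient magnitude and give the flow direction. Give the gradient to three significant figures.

Total head at OW-4: h = 110.72 − 1.99 = 108.73 m.
Pressure head at OW-5: ψ = P/(ρg) = 131.6×1000 / (1000 × 9.81) = 13.41 m.
Total head at OW-5: h = z + ψ = 88.09 + 13.41 = 101.50 m.
Head difference: h(OW-4) − h(OW-5) = 108.73 − 101.50 = 7.23 m.
Hydraulic gradient: i = |Δh| / L = 7.23 / 280 = 0.0258.
Flow is from higher to lower head: from OW-4 toward OW-5, i.e. toward the north.

i ≈ 0.0258; groundwater flows toward the north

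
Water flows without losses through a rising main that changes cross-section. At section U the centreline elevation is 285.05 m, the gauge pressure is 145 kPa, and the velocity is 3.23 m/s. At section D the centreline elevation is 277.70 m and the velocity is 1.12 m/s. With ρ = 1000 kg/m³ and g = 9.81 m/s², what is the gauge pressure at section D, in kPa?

P₂ ≈ 222 kPa

Pressure head at U: ψ₁ = P₁/(ρg) = 145×1000 / (1000 × 9.81) = 14.78 m.
Velocity heads: v₁²/2g = 3.23²/19.62 = 0.532 m; v₂²/2g = 1.12²/19.62 = 0.064 m.
Total head H = z₁ + ψ₁ + v₁²/2g = 285.05 + 14.78 + 0.532 = 300.36 m.
ψ₂ = H − z₂ − v₂²/2g = 300.36 − 277.70 − 0.064 = 22.60 m.
P₂ = ρgψ₂ = 1000 × 9.81 × 22.60 ≈ 222 kPa.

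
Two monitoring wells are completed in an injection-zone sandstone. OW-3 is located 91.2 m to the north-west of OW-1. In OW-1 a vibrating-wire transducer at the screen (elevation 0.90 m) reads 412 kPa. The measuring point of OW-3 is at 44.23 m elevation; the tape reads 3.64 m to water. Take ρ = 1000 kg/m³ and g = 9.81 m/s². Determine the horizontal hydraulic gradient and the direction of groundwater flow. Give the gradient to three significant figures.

Pressure head at OW-1: ψ = P/(ρg) = 412×1000 / (1000 × 9.81) = 42.00 m.
Total head at OW-1: h = z + ψ = 0.90 + 42.00 = 42.90 m.
Total head at OW-3: h = 44.23 − 3.64 = 40.59 m.
Head difference: h(OW-1) − h(OW-3) = 42.90 − 40.59 = 2.31 m.
Hydraulic gradient: i = |Δh| / L = 2.31 / 91.2 = 0.0253.
Flow is from higher to lower head: from OW-1 toward OW-3, i.e. toward the north-west.

i ≈ 0.0253; groundwater flows toward the north-west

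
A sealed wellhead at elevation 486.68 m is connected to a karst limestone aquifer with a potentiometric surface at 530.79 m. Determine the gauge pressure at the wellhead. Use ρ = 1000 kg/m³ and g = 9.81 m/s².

P ≈ 433 kPa

Head above the cap: Δh = 530.79 − 486.68 = 44.11 m.
P = ρgΔh = 1000 × 9.81 × 44.11 = 432719 Pa ≈ 433 kPa.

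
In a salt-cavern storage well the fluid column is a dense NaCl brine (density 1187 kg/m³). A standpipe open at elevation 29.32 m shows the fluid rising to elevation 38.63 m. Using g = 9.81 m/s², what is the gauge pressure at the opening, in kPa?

Pressure head ψ = h − z = 38.63 − 29.32 = 9.31 m.
P = ρgψ = 1187 × 9.81 × 9.31 = 108410 Pa ≈ 108 kPa.

P ≈ 108 kPa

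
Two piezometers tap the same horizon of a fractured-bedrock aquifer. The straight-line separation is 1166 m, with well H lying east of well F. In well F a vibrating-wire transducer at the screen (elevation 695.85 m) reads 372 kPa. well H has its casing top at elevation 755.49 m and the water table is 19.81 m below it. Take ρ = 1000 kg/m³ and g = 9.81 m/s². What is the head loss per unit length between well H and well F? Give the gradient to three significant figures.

i ≈ 0.00164 m/m

Pressure head at well F: ψ = P/(ρg) = 372×1000 / (1000 × 9.81) = 37.92 m.
Total head at well F: h = z + ψ = 695.85 + 37.92 = 733.77 m.
Total head at well H: h = 755.49 − 19.81 = 735.68 m.
Head difference: h(well F) − h(well H) = 733.77 − 735.68 = -1.91 m.
Hydraulic gradient: i = |Δh| / L = 1.91 / 1166 = 0.00164.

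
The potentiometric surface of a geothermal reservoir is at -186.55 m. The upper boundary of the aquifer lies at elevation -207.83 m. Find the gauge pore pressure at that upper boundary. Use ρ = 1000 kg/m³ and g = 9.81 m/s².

P ≈ 209 kPa

Pressure head at the aquifer top: ψ = h − z = -186.55 − (-207.83) = 21.28 m.
P = ρgψ = 1000 × 9.81 × 21.28 = 208757 Pa ≈ 209 kPa.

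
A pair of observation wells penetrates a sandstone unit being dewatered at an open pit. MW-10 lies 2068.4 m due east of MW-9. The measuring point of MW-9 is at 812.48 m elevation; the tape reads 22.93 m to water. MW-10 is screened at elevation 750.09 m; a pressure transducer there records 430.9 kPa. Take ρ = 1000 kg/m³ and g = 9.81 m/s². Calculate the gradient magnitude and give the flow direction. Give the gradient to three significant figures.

i ≈ 0.00216; groundwater flows toward the west

Total head at MW-9: h = 812.48 − 22.93 = 789.55 m.
Pressure head at MW-10: ψ = P/(ρg) = 430.9×1000 / (1000 × 9.81) = 43.92 m.
Total head at MW-10: h = z + ψ = 750.09 + 43.92 = 794.01 m.
Head difference: h(MW-9) − h(MW-10) = 789.55 − 794.01 = -4.46 m.
Hydraulic gradient: i = |Δh| / L = 4.46 / 2068.4 = 0.00216.
Flow is from higher to lower head: from MW-10 toward MW-9, i.e. toward the west.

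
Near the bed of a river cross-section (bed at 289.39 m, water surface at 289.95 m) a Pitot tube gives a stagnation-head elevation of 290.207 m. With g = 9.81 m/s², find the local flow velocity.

v ≈ 2.25 m/s

Near the bed, under hydrostatic conditions, the piezometric head (z + ψ) equals the free-surface elevation, 289.95 m.
Velocity head = total − piezometric = 290.207 − 289.95 = 0.257 m.
v = √(2g·h_v) = √(2 × 9.81 × 0.257) = 2.25 m/s.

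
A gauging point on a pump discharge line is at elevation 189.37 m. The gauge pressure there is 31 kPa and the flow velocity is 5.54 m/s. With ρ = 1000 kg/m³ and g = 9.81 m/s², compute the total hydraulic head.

Pressure head ψ = P/(ρg) = 31×1000 / (1000 × 9.81) = 3.16 m.
Velocity head = v²/(2g) = 5.54² / (2 × 9.81) = 1.564 m.
h = z + ψ + v²/(2g) = 189.37 + 3.16 + 1.564 = 194.09 m.

h ≈ 194.09 m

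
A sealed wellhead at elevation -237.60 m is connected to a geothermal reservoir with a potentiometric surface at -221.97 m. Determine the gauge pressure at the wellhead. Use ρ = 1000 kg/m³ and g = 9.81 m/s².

Head above the cap: Δh = -221.97 − (-237.60) = 15.63 m.
P = ρgΔh = 1000 × 9.81 × 15.63 = 153330 Pa ≈ 153 kPa.

P ≈ 153 kPa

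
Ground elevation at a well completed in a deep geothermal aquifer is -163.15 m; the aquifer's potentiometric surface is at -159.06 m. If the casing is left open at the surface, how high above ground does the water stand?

Water rises to the potentiometric surface, so the rise above ground = -159.06 − (-163.15) = 4.09 m.

≈ 4.09 m above ground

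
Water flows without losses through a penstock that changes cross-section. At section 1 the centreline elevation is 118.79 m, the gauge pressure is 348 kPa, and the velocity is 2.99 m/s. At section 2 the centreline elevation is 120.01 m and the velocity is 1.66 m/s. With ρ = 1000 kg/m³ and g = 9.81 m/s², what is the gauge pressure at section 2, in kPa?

P₂ ≈ 339 kPa

Pressure head at 1: ψ₁ = P₁/(ρg) = 348×1000 / (1000 × 9.81) = 35.47 m.
Velocity heads: v₁²/2g = 2.99²/19.62 = 0.456 m; v₂²/2g = 1.66²/19.62 = 0.140 m.
Total head H = z₁ + ψ₁ + v₁²/2g = 118.79 + 35.47 + 0.456 = 154.72 m.
ψ₂ = H − z₂ − v₂²/2g = 154.72 − 120.01 − 0.140 = 34.57 m.
P₂ = ρgψ₂ = 1000 × 9.81 × 34.57 ≈ 339 kPa.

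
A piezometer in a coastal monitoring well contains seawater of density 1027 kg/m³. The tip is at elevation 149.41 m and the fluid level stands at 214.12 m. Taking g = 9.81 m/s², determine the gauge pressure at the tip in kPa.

Pressure head ψ = h − z = 214.12 − 149.41 = 64.71 m.
P = ρgψ = 1027 × 9.81 × 64.71 = 651945 Pa ≈ 652 kPa.

P ≈ 652 kPa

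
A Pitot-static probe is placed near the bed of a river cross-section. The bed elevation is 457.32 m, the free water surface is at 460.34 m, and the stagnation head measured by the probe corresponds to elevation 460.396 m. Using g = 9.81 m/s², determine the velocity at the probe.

v ≈ 1.05 m/s

Near the bed, under hydrostatic conditions, the piezometric head (z + ψ) equals the free-surface elevation, 460.34 m.
Velocity head = total − piezometric = 460.396 − 460.34 = 0.056 m.
v = √(2g·h_v) = √(2 × 9.81 × 0.056) = 1.05 m/s.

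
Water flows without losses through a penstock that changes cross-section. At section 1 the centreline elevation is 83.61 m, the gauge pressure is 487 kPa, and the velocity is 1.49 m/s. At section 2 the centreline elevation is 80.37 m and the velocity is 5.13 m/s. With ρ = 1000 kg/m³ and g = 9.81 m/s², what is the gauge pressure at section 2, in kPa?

P₂ ≈ 507 kPa

Pressure head at 1: ψ₁ = P₁/(ρg) = 487×1000 / (1000 × 9.81) = 49.64 m.
Velocity heads: v₁²/2g = 1.49²/19.62 = 0.113 m; v₂²/2g = 5.13²/19.62 = 1.341 m.
Total head H = z₁ + ψ₁ + v₁²/2g = 83.61 + 49.64 + 0.113 = 133.36 m.
ψ₂ = H − z₂ − v₂²/2g = 133.36 − 80.37 − 1.341 = 51.65 m.
P₂ = ρgψ₂ = 1000 × 9.81 × 51.65 ≈ 507 kPa.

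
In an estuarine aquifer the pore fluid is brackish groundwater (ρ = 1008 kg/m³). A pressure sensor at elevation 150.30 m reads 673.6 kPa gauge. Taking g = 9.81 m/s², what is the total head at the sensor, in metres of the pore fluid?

ψ = P/(ρg) = 673.6×1000 / (1008 × 9.81) = 68.12 m.
h = z + ψ = 150.30 + 68.12 = 218.42 m.

h ≈ 218.42 m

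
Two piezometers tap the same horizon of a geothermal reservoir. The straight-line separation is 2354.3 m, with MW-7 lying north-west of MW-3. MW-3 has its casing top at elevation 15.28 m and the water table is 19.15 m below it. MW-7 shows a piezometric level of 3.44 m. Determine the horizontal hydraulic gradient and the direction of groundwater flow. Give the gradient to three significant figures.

i ≈ 0.00310; groundwater flows toward the south-east

Total head at MW-3: h = 15.28 − 19.15 = -3.87 m.
Total head at MW-7: h = 3.44 m (water level in the piezometer is the total head).
Head difference: h(MW-3) − h(MW-7) = -3.87 − 3.44 = -7.31 m.
Hydraulic gradient: i = |Δh| / L = 7.31 / 2354.3 = 0.00310.
Flow is from higher to lower head: from MW-7 toward MW-3, i.e. toward the south-east.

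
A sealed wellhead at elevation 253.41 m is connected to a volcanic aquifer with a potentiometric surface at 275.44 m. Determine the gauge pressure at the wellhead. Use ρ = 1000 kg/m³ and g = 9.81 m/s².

Head above the cap: Δh = 275.44 − 253.41 = 22.03 m.
P = ρgΔh = 1000 × 9.81 × 22.03 = 216114 Pa ≈ 216 kPa.

P ≈ 216 kPa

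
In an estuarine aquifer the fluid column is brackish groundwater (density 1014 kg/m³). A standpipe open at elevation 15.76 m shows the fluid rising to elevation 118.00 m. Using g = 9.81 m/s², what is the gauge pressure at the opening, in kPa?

P ≈ 1020 kPa

Pressure head ψ = h − z = 118.00 − 15.76 = 102.24 m.
P = ρgψ = 1014 × 9.81 × 102.24 = 1017016 Pa ≈ 1020 kPa.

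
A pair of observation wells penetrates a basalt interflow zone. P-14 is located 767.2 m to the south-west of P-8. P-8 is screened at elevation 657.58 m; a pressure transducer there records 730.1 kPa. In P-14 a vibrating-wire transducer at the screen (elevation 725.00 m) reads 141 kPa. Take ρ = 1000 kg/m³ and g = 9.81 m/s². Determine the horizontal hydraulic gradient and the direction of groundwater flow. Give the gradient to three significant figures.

i ≈ 0.00961; groundwater flows toward the north-east

Pressure head at P-8: ψ = P/(ρg) = 730.1×1000 / (1000 × 9.81) = 74.42 m.
Total head at P-8: h = z + ψ = 657.58 + 74.42 = 732.00 m.
Pressure head at P-14: ψ = P/(ρg) = 141×1000 / (1000 × 9.81) = 14.37 m.
Total head at P-14: h = z + ψ = 725.00 + 14.37 = 739.37 m.
Head difference: h(P-8) − h(P-14) = 732.00 − 739.37 = -7.37 m.
Hydraulic gradient: i = |Δh| / L = 7.37 / 767.2 = 0.00961.
Flow is from higher to lower head: from P-14 toward P-8, i.e. toward the north-east.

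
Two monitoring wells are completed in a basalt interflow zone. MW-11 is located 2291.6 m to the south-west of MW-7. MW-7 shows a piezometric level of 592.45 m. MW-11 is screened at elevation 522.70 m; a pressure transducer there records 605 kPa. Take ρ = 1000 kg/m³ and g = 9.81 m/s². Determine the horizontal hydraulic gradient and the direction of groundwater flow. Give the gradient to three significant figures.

i ≈ 0.00353; groundwater flows toward the south-west

Total head at MW-7: h = 592.45 m (water level in the piezometer is the total head).
Pressure head at MW-11: ψ = P/(ρg) = 605×1000 / (1000 × 9.81) = 61.67 m.
Total head at MW-11: h = z + ψ = 522.70 + 61.67 = 584.37 m.
Head difference: h(MW-7) − h(MW-11) = 592.45 − 584.37 = 8.08 m.
Hydraulic gradient: i = |Δh| / L = 8.08 / 2291.6 = 0.00353.
Flow is from higher to lower head: from MW-7 toward MW-11, i.e. toward the south-west.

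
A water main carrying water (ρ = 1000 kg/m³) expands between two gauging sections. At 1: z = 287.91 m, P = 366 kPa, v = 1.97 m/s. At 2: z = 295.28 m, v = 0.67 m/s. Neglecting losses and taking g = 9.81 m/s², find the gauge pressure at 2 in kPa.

Pressure head at 1: ψ₁ = P₁/(ρg) = 366×1000 / (1000 × 9.81) = 37.31 m.
Velocity heads: v₁²/2g = 1.97²/19.62 = 0.198 m; v₂²/2g = 0.67²/19.62 = 0.023 m.
Total head H = z₁ + ψ₁ + v₁²/2g = 287.91 + 37.31 + 0.198 = 325.42 m.
ψ₂ = H − z₂ − v₂²/2g = 325.42 − 295.28 − 0.023 = 30.12 m.
P₂ = ρgψ₂ = 1000 × 9.81 × 30.12 ≈ 295 kPa.

P₂ ≈ 295 kPa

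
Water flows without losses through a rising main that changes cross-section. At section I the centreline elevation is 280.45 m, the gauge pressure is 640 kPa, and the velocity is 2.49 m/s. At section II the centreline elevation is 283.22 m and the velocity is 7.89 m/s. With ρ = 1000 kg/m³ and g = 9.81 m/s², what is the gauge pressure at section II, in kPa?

Pressure head at I: ψ₁ = P₁/(ρg) = 640×1000 / (1000 × 9.81) = 65.24 m.
Velocity heads: v₁²/2g = 2.49²/19.62 = 0.316 m; v₂²/2g = 7.89²/19.62 = 3.173 m.
Total head H = z₁ + ψ₁ + v₁²/2g = 280.45 + 65.24 + 0.316 = 346.01 m.
ψ₂ = H − z₂ − v₂²/2g = 346.01 − 283.22 − 3.173 = 59.62 m.
P₂ = ρgψ₂ = 1000 × 9.81 × 59.62 ≈ 585 kPa.

P₂ ≈ 585 kPa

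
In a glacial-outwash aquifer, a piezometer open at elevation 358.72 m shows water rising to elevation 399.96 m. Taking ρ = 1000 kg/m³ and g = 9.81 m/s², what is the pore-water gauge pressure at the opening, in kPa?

Pressure head ψ = h − z = 399.96 − 358.72 = 41.24 m.
P = ρgψ = 1000 × 9.81 × 41.24 = 404564 Pa ≈ 405 kPa.

P ≈ 405 kPa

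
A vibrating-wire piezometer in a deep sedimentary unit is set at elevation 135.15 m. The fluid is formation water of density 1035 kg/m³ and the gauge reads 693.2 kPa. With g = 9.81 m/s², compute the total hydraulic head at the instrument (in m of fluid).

ψ = P/(ρg) = 693.2×1000 / (1035 × 9.81) = 68.27 m.
h = z + ψ = 135.15 + 68.27 = 203.42 m.

h ≈ 203.42 m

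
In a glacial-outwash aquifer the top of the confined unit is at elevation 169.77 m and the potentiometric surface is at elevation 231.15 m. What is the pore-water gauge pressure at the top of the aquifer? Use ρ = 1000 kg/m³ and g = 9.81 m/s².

Pressure head at the aquifer top: ψ = h − z = 231.15 − 169.77 = 61.38 m.
P = ρgψ = 1000 × 9.81 × 61.38 = 602138 Pa ≈ 602 kPa.

P ≈ 602 kPa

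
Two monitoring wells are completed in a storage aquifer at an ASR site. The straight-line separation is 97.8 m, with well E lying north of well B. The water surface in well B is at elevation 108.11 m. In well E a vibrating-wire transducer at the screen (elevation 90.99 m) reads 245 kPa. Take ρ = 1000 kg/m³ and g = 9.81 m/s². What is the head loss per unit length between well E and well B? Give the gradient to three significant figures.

i ≈ 0.0803 m/m

Total head at well B: h = 108.11 m (water level in the piezometer is the total head).
Pressure head at well E: ψ = P/(ρg) = 245×1000 / (1000 × 9.81) = 24.97 m.
Total head at well E: h = z + ψ = 90.99 + 24.97 = 115.96 m.
Head difference: h(well B) − h(well E) = 108.11 − 115.96 = -7.85 m.
Hydraulic gradient: i = |Δh| / L = 7.85 / 97.8 = 0.0803.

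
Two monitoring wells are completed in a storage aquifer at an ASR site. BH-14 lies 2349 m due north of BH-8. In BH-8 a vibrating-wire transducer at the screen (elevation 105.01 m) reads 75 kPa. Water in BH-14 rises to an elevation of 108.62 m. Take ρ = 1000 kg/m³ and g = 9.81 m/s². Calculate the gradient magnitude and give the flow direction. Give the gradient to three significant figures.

Pressure head at BH-8: ψ = P/(ρg) = 75×1000 / (1000 × 9.81) = 7.65 m.
Total head at BH-8: h = z + ψ = 105.01 + 7.65 = 112.66 m.
Total head at BH-14: h = 108.62 m (water level in the piezometer is the total head).
Head difference: h(BH-8) − h(BH-14) = 112.66 − 108.62 = 4.04 m.
Hydraulic gradient: i = |Δh| / L = 4.04 / 2349 = 0.00172.
Flow is from higher to lower head: from BH-8 toward BH-14, i.e. toward the north.

i ≈ 0.00172; groundwater flows toward the north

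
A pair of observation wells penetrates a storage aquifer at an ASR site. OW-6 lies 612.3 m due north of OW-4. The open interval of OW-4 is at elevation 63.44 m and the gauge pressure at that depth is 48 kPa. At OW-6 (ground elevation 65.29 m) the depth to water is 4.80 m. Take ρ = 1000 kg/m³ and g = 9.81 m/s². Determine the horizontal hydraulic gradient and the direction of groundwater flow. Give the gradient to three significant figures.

Pressure head at OW-4: ψ = P/(ρg) = 48×1000 / (1000 × 9.81) = 4.89 m.
Total head at OW-4: h = z + ψ = 63.44 + 4.89 = 68.33 m.
Total head at OW-6: h = 65.29 − 4.80 = 60.49 m.
Head difference: h(OW-4) − h(OW-6) = 68.33 − 60.49 = 7.84 m.
Hydraulic gradient: i = |Δh| / L = 7.84 / 612.3 = 0.0128.
Flow is from higher to lower head: from OW-4 toward OW-6, i.e. toward the north.

i ≈ 0.0128; groundwater flows toward the north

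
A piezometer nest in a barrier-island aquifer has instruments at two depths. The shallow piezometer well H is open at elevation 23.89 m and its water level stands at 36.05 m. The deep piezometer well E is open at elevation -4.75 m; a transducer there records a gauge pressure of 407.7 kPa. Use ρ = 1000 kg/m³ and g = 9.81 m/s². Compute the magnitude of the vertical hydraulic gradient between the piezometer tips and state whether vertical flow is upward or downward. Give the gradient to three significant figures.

|i_v| ≈ 0.0265; vertical flow is upward

Total head at well H: h = 36.05 m (water level in the standpipe).
Pressure head at well E: ψ = P/(ρg) = 407.7×1000 / (1000 × 9.81) = 41.56 m.
Total head at well E: h = z + ψ = -4.75 + 41.56 = 36.81 m.
Δh = h(well H) − h(well E) = 36.05 − 36.81 = -0.76 m.
Vertical separation Δz = 23.89 − (-4.75) = 28.64 m.
|i_v| = |Δh| / Δz = 0.76 / 28.64 = 0.0265.
Head is higher in the deep piezometer, so vertical flow is upward (discharge condition).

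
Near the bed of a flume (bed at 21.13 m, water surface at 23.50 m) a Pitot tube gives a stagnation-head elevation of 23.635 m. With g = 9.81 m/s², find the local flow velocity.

Near the bed, under hydrostatic conditions, the piezometric head (z + ψ) equals the free-surface elevation, 23.50 m.
Velocity head = total − piezometric = 23.635 − 23.50 = 0.135 m.
v = √(2g·h_v) = √(2 × 9.81 × 0.135) = 1.63 m/s.

v ≈ 1.63 m/s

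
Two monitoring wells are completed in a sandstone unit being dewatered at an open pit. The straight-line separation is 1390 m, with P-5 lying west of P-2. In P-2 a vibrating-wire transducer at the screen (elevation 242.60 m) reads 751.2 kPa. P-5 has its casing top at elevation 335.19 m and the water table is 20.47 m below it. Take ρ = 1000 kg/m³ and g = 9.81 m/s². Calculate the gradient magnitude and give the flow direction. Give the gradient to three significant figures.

Pressure head at P-2: ψ = P/(ρg) = 751.2×1000 / (1000 × 9.81) = 76.57 m.
Total head at P-2: h = z + ψ = 242.60 + 76.57 = 319.17 m.
Total head at P-5: h = 335.19 − 20.47 = 314.72 m.
Head difference: h(P-2) − h(P-5) = 319.17 − 314.72 = 4.45 m.
Hydraulic gradient: i = |Δh| / L = 4.45 / 1390 = 0.00320.
Flow is from higher to lower head: from P-2 toward P-5, i.e. toward the west.

i ≈ 0.00320; groundwater flows toward the west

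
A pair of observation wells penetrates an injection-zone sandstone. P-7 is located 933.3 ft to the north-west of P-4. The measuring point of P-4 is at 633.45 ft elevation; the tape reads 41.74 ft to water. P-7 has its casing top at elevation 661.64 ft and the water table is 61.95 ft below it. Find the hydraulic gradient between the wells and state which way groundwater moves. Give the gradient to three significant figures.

Total head at P-4: h = 633.45 − 41.74 = 591.71 ft.
Total head at P-7: h = 661.64 − 61.95 = 599.69 ft.
Head difference: h(P-4) − h(P-7) = 591.71 − 599.69 = -7.98 ft.
Hydraulic gradient: i = |Δh| / L = 7.98 / 933.3 = 0.00855.
Flow is from higher to lower head: from P-7 toward P-4, i.e. toward the south-east.

i ≈ 0.00855; groundwater flows toward the south-east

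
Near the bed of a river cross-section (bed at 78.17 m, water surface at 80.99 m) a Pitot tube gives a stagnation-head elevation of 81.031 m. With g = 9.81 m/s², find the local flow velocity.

v ≈ 0.897 m/s

Near the bed, under hydrostatic conditions, the piezometric head (z + ψ) equals the free-surface elevation, 80.99 m.
Velocity head = total − piezometric = 81.031 − 80.99 = 0.041 m.
v = √(2g·h_v) = √(2 × 9.81 × 0.041) = 0.897 m/s.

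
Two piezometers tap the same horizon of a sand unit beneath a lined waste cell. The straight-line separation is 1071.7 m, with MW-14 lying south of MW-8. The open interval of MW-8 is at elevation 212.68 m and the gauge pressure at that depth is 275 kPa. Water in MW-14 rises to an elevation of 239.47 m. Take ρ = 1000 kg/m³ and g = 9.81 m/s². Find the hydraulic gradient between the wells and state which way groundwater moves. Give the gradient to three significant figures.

Pressure head at MW-8: ψ = P/(ρg) = 275×1000 / (1000 × 9.81) = 28.03 m.
Total head at MW-8: h = z + ψ = 212.68 + 28.03 = 240.71 m.
Total head at MW-14: h = 239.47 m (water level in the piezometer is the total head).
Head difference: h(MW-8) − h(MW-14) = 240.71 − 239.47 = 1.24 m.
Hydraulic gradient: i = |Δh| / L = 1.24 / 1071.7 = 0.00116.
Flow is from higher to lower head: from MW-8 toward MW-14, i.e. toward the south.

i ≈ 0.00116; groundwater flows toward the south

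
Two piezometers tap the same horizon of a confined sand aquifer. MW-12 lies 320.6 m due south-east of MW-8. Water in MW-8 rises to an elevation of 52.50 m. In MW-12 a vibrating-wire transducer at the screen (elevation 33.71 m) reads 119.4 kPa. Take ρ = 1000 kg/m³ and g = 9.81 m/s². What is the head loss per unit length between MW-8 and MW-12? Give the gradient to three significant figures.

i ≈ 0.0206 m/m

Total head at MW-8: h = 52.50 m (water level in the piezometer is the total head).
Pressure head at MW-12: ψ = P/(ρg) = 119.4×1000 / (1000 × 9.81) = 12.17 m.
Total head at MW-12: h = z + ψ = 33.71 + 12.17 = 45.88 m.
Head difference: h(MW-8) − h(MW-12) = 52.50 − 45.88 = 6.62 m.
Hydraulic gradient: i = |Δh| / L = 6.62 / 320.6 = 0.0206.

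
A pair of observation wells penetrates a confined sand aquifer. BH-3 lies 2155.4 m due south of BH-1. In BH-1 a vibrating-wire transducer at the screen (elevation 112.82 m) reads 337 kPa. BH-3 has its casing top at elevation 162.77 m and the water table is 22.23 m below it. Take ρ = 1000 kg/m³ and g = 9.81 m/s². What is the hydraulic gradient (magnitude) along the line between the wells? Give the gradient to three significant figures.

i ≈ 0.00308

Pressure head at BH-1: ψ = P/(ρg) = 337×1000 / (1000 × 9.81) = 34.35 m.
Total head at BH-1: h = z + ψ = 112.82 + 34.35 = 147.17 m.
Total head at BH-3: h = 162.77 − 22.23 = 140.54 m.
Head difference: h(BH-1) − h(BH-3) = 147.17 − 140.54 = 6.63 m.
Hydraulic gradient: i = |Δh| / L = 6.63 / 2155.4 = 0.00308.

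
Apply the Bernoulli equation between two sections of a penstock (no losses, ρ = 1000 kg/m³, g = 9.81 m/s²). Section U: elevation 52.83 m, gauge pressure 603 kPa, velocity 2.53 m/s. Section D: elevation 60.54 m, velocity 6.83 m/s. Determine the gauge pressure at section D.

Pressure head at U: ψ₁ = P₁/(ρg) = 603×1000 / (1000 × 9.81) = 61.47 m.
Velocity heads: v₁²/2g = 2.53²/19.62 = 0.326 m; v₂²/2g = 6.83²/19.62 = 2.378 m.
Total head H = z₁ + ψ₁ + v₁²/2g = 52.83 + 61.47 + 0.326 = 114.63 m.
ψ₂ = H − z₂ − v₂²/2g = 114.63 − 60.54 − 2.378 = 51.71 m.
P₂ = ρgψ₂ = 1000 × 9.81 × 51.71 ≈ 507 kPa.

P₂ ≈ 507 kPa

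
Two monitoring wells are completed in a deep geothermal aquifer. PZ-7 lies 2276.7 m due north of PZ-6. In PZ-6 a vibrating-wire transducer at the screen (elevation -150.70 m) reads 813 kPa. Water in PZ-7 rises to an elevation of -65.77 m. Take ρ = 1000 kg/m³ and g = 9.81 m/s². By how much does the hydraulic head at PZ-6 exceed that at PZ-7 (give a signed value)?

Pressure head at PZ-6: ψ = P/(ρg) = 813×1000 / (1000 × 9.81) = 82.87 m.
Total head at PZ-6: h = z + ψ = -150.70 + 82.87 = -67.83 m.
Total head at PZ-7: h = -65.77 m (water level in the piezometer is the total head).
Head difference: h(PZ-6) − h(PZ-7) = -67.83 − (-65.77) = -2.06 m.

Δh ≈ -2.06 m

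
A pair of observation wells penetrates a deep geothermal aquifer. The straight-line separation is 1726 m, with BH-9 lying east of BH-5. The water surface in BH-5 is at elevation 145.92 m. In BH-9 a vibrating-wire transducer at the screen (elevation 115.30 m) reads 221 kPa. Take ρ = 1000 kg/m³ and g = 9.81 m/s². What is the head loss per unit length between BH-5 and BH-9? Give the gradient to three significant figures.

i ≈ 0.00469 m/m

Total head at BH-5: h = 145.92 m (water level in the piezometer is the total head).
Pressure head at BH-9: ψ = P/(ρg) = 221×1000 / (1000 × 9.81) = 22.53 m.
Total head at BH-9: h = z + ψ = 115.30 + 22.53 = 137.83 m.
Head difference: h(BH-5) − h(BH-9) = 145.92 − 137.83 = 8.09 m.
Hydraulic gradient: i = |Δh| / L = 8.09 / 1726 = 0.00469.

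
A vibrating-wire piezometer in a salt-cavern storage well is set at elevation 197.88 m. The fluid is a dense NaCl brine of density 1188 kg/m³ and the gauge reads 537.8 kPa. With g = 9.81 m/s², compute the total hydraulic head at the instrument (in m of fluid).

ψ = P/(ρg) = 537.8×1000 / (1188 × 9.81) = 46.15 m.
h = z + ψ = 197.88 + 46.15 = 244.03 m.

h ≈ 244.03 m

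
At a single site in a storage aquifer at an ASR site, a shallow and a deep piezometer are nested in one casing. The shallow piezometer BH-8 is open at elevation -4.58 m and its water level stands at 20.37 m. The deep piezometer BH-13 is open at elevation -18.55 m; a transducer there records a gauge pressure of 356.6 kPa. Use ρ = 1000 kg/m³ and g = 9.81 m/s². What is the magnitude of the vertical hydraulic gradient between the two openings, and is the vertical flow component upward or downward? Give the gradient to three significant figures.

Total head at BH-8: h = 20.37 m (water level in the standpipe).
Pressure head at BH-13: ψ = P/(ρg) = 356.6×1000 / (1000 × 9.81) = 36.35 m.
Total head at BH-13: h = z + ψ = -18.55 + 36.35 = 17.80 m.
Δh = h(BH-8) − h(BH-13) = 20.37 − 17.80 = 2.57 m.
Vertical separation Δz = -4.58 − (-18.55) = 13.97 m.
|i_v| = |Δh| / Δz = 2.57 / 13.97 = 0.184.
Head is higher in the shallow piezometer, so vertical flow is downward (recharge condition).

|i_v| ≈ 0.184; vertical flow is downward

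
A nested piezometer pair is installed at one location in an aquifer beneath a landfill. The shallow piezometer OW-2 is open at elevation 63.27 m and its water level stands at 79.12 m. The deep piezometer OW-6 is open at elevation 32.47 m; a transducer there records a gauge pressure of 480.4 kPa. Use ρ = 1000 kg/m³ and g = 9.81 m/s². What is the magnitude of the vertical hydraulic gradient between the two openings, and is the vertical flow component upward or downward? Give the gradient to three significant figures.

|i_v| ≈ 0.0753; vertical flow is upward

Total head at OW-2: h = 79.12 m (water level in the standpipe).
Pressure head at OW-6: ψ = P/(ρg) = 480.4×1000 / (1000 × 9.81) = 48.97 m.
Total head at OW-6: h = z + ψ = 32.47 + 48.97 = 81.44 m.
Δh = h(OW-2) − h(OW-6) = 79.12 − 81.44 = -2.32 m.
Vertical separation Δz = 63.27 − 32.47 = 30.80 m.
|i_v| = |Δh| / Δz = 2.32 / 30.80 = 0.0753.
Head is higher in the deep piezometer, so vertical flow is upward (discharge condition).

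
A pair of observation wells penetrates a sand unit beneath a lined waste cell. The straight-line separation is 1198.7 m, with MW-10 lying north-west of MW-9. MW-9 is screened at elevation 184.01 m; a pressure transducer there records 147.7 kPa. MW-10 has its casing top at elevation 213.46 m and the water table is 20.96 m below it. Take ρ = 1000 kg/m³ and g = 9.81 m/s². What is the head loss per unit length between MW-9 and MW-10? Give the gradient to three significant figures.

Pressure head at MW-9: ψ = P/(ρg) = 147.7×1000 / (1000 × 9.81) = 15.06 m.
Total head at MW-9: h = z + ψ = 184.01 + 15.06 = 199.07 m.
Total head at MW-10: h = 213.46 − 20.96 = 192.50 m.
Head difference: h(MW-9) − h(MW-10) = 199.07 − 192.50 = 6.57 m.
Hydraulic gradient: i = |Δh| / L = 6.57 / 1198.7 = 0.00548.

i ≈ 0.00548 m/m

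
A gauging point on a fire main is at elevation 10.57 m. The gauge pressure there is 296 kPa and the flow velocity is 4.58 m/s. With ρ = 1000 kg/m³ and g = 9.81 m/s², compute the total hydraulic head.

h ≈ 41.81 m

Pressure head ψ = P/(ρg) = 296×1000 / (1000 × 9.81) = 30.17 m.
Velocity head = v²/(2g) = 4.58² / (2 × 9.81) = 1.069 m.
h = z + ψ + v²/(2g) = 10.57 + 30.17 + 1.069 = 41.81 m.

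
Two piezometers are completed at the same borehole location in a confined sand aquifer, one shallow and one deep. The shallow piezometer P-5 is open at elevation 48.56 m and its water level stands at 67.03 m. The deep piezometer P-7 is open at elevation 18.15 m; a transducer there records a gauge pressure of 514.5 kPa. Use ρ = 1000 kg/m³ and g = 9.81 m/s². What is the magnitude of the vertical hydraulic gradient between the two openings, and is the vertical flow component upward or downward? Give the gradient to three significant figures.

Total head at P-5: h = 67.03 m (water level in the standpipe).
Pressure head at P-7: ψ = P/(ρg) = 514.5×1000 / (1000 × 9.81) = 52.45 m.
Total head at P-7: h = z + ψ = 18.15 + 52.45 = 70.60 m.
Δh = h(P-5) − h(P-7) = 67.03 − 70.60 = -3.57 m.
Vertical separation Δz = 48.56 − 18.15 = 30.41 m.
|i_v| = |Δh| / Δz = 3.57 / 30.41 = 0.117.
Head is higher in the deep piezometer, so vertical flow is upward (discharge condition).

|i_v| ≈ 0.117; vertical flow is upward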